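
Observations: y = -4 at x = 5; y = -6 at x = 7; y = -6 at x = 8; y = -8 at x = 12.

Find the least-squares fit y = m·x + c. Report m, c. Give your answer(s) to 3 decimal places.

The normal system MᵀM·[m, c]ᵀ = Mᵀy is [[282, 32]; [32, 4]]·[m, c]ᵀ = [-206, -24]ᵀ.
Determinant 282·4 − 32² = 104.
m = ((-206)·4 − 32·(-24))/104 = -7/13; c = (282·(-24) − 32·(-206))/104 = -22/13.

m = -0.538, c = -1.692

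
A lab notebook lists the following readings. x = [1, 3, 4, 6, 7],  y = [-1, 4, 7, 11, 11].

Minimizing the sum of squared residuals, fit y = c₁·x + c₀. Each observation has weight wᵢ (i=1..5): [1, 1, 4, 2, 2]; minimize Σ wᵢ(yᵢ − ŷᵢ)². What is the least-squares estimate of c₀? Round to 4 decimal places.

c₀ = -1.5864

The normal system AᵀWA·[c₁, c₀]ᵀ = AᵀWy is [[244, 46]; [46, 10]]·[c₁, c₀]ᵀ = [409, 75]ᵀ.
Eliminating c₀: 10·(row 1) − 46·(row 2) gives 324·c₁ = 10·409 − 46·75 = 640, so c₁ = 160/81.
Then c₀ = (75 − 46·(160/81))/10 = -257/162.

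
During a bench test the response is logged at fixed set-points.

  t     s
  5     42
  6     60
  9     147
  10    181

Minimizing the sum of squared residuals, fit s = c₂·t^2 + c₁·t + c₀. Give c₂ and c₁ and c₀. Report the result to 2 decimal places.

The normal system AᵀA·[c₂, c₁, c₀]ᵀ = Aᵀs is [[18482, 2070, 242]; [2070, 242, 30]; [242, 30, 4]]·[c₂, c₁, c₀]ᵀ = [33217, 3703, 430]ᵀ.
Row-reducing yields c₂ = 2, c₁ = -32/17, c₀ = 21/34.

c₂ = 2.00, c₁ = -1.88, c₀ = 0.62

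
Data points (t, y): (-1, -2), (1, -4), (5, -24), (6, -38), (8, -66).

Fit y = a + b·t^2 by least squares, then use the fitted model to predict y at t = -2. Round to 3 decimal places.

ŷ = -5.391

XᵀX·[a, b]ᵀ = Xᵀy reads: 5·a + 127·b = -134;  127·a + 6019·b = -6198.
(Σ1 = 5, Σt^2 = 127, Σt^2·t^2 = 6019, Σy = -134, Σt^2·y = -6198.)
det = 5·6019 − 127² = 13966.
a = ((-134)·6019 − 127·(-6198))/13966 = -9700/6983; b = (5·(-6198) − 127·(-134))/13966 = -6986/6983.
At t = -2: ŷ = (-9700/6983)·(1) + (-6986/6983)·(4) = -37644/6983.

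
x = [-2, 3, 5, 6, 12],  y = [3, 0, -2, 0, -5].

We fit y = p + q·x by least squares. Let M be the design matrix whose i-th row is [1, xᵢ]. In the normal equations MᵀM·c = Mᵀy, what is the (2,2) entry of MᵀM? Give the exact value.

Row 2 ↔ basis x, column 2 ↔ basis x, so (MᵀM)_{2,2} = Σᵢ (x)·(x) = (-2)·(-2) + (3)·(3) + (5)·(5) + (6)·(6) + (12)·(12) = 218.

218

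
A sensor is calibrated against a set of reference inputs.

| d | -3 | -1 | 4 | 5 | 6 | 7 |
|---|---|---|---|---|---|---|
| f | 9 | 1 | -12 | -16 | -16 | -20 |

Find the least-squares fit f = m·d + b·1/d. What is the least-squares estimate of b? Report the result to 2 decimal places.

Entries of AᵀA: Σd·d = 136, Σd·1/d = 6, Σ1/d·1/d = 222581/176400.
Right-hand side: Σd·f = -392, Σ1/d·f = -1651/105.
Δ = 136·(222581/176400) − 6² = 2990077/22050.
m = ((-392)·(222581/176400) − 6·(-1651/105))/(2990077/22050) = -8826209/2990077; b = (136·(-1651/105) − 6·(-392))/(2990077/22050) = 4709040/2990077.

b = 1.57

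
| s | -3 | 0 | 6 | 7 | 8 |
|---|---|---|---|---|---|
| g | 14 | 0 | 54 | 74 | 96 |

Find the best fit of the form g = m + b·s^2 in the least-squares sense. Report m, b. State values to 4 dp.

The normal system MᵀM·[m, b]ᵀ = Mᵀg is [[5, 158]; [158, 7874]]·[m, b]ᵀ = [238, 11840]ᵀ.
Determinant 5·7874 − 158² = 14406.
m = (238·7874 − 158·11840)/14406 = 1646/7203; b = (5·11840 − 158·238)/14406 = 10798/7203.

m = 0.2285, b = 1.4991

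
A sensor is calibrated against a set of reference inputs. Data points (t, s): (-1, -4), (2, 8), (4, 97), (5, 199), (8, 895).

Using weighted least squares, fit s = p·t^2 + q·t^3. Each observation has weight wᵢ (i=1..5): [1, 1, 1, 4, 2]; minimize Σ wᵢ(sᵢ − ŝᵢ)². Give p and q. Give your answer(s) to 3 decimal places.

p = -2.044, q = 2.003

Sums needed: Σwᵢ·t^2·t^2 = 10965, Σwᵢ·t^2·t^3 = 79091, Σwᵢ·t^3·t^3 = 590949.
And Σwᵢ·t^2·s = 136040, Σwᵢ·t^3·s = 1022256.
Normal equations: [[10965, 79091]; [79091, 590949]]·[p, q]ᵀ = [136040, 1022256]ᵀ.
Determinant 10965·590949 − 79091² = 224369504.
p = (136040·590949 − 79091·1022256)/224369504 = -57318417/28046188; q = (10965·1022256 − 79091·136040)/224369504 = 56187175/28046188.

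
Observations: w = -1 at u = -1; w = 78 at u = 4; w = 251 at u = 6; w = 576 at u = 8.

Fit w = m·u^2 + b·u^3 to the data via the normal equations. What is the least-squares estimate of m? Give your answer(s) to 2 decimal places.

m = 0.82

Setting ∂/∂m … = 0 gives: 5649·m + 41567·b = 47147;  41567·m + 312897·b = 354121.
Δ = 5649·312897 − 41567² = 39739664.
m = (47147·312897 − 41567·354121)/39739664 = 8101813/9934916; b = (5649·354121 − 41567·47147)/39739664 = 10167545/9934916.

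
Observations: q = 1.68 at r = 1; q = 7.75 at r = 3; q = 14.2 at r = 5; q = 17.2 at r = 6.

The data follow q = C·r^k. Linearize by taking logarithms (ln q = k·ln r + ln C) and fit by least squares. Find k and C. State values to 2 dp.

k = 1.31, C = 1.72

Let Y = ln q. Fitting Y = k·ln r + ln C by least squares:
Σln r = 4.4998, Σ(ln r)² = 7.0076, Σln q = 8.0646, Σln r·ln q = 11.6172.
Normal system: [[7.0076, 4.4998]; [4.4998, 4]]·[k, ln C]ᵀ = [11.6172, 8.0646]ᵀ.
Slope k = (n·Σln r·ln q − Σln r·Σln q)/(n·Σ(ln r)² − (Σln r)²) = (4·11.6172 − 4.4998·8.0646)/7.7823 = 1.30805; ln C = (Σln q − k·Σln r)/n = 0.54466, so C = exp(0.54466) = 1.72403.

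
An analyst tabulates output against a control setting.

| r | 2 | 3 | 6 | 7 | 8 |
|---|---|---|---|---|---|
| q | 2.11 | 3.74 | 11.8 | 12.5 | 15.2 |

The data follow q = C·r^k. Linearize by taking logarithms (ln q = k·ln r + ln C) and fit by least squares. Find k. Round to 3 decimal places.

With ln qᵢ as the transformed response and ln rᵢ as the regressor:
Over the data: Σln r = 7.6089, Σ(ln r)² = 13.0084, Σln q = 9.7809, Σln r·ln q = 16.9626.
Normal system: [[13.0084, 7.6089]; [7.6089, 5]]·[k, ln C]ᵀ = [16.9626, 9.7809]ᵀ.
Slope k = (n·Σln r·ln q − Σln r·Σln q)/(n·Σ(ln r)² − (Σln r)²) = (5·16.9626 − 7.6089·9.7809)/7.1473 = 1.45388; ln C = (Σln q − k·Σln r)/n = -0.25630.

k = 1.454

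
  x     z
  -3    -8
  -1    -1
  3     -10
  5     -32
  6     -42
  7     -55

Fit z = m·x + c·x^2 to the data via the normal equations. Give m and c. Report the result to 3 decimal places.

m = -0.588, c = -1.063

Entries of MᵀM: Σx·x = 129, Σx·x^2 = 683, Σx^2·x^2 = 4485.
And Σx·z = -802, Σx^2·z = -5170.
So MᵀM·[m, c]ᵀ = Mᵀz: [[129, 683]; [683, 4485]]·[m, c]ᵀ = [-802, -5170]ᵀ.
Δ = 129·4485 − 683² = 112076.
m = ((-802)·4485 − 683·(-5170))/112076 = -16465/28019; c = (129·(-5170) − 683·(-802))/112076 = -29791/28019.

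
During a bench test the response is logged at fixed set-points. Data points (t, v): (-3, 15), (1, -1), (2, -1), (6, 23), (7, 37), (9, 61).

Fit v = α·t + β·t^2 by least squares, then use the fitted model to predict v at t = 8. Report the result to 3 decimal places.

From the data, Σt·t = 180, Σt·t^2 = 1270, Σt^2·t^2 = 10356.
For Mᵀv: Σt·v = 898, Σt^2·v = 7712.
MᵀM·[α, β]ᵀ = Mᵀv becomes [[180, 1270]; [1270, 10356]]·[α, β]ᵀ = [898, 7712]ᵀ.
Determinant 180·10356 − 1270² = 251180.
α = (898·10356 − 1270·7712)/251180 = -123638/62795; β = (180·7712 − 1270·898)/251180 = 12385/12559.
At t = 8: v̂ = (-123638/62795)·(8) + (12385/12559)·(64) = 2974096/62795.

v̂ = 47.362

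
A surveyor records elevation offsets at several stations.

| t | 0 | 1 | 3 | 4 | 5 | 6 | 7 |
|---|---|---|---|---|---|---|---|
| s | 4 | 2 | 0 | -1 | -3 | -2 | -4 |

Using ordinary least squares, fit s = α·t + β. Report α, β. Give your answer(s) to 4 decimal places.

Sums needed: Σt·t = 136, Σt = 26, Σ1 = 7.
Right-hand side: Σt·s = -57, Σs = -4.
Normal equations: [[136, 26]; [26, 7]]·[α, β]ᵀ = [-57, -4]ᵀ.
Eliminating β: 7·(row 1) − 26·(row 2) gives 276·α = 7·(-57) − 26·(-4) = -295, so α = -295/276.
Then β = ((-4) − 26·(-295/276))/7 = 469/138.

α = -1.0688, β = 3.3986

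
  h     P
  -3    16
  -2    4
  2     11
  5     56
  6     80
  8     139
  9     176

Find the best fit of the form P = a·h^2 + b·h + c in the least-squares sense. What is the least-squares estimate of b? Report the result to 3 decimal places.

b = 1.078

AᵀA·[a, b, c]ᵀ = AᵀP reads: 12691·a + 1555·b + 223·c = 27636;  1555·a + 223·b + 25·c = 3422;  223·a + 25·b + 7·c = 482.
Inverting the 3×3 Gram matrix, [a, b, c]ᵀ = [68468/33369, 11987/11123, -11933/33369]ᵀ.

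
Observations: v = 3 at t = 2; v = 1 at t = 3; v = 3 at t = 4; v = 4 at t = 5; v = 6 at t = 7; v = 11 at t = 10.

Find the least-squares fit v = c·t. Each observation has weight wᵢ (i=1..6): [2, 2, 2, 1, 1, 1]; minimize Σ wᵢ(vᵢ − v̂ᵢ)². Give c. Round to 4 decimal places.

c = 0.9224

Forming AᵀWA = [[232]] and AᵀWv = [214]ᵀ gives AᵀWA·[c]ᵀ = AᵀWv.
Hence c = 214 / 232 ≈ 0.922414.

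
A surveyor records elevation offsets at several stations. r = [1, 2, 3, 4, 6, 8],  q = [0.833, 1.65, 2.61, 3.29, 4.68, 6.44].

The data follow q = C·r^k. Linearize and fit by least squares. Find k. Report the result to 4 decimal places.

Let Y = ln q. Fitting Y = k·ln r + ln C by least squares:
XᵀX = [[11.1437, 7.0493]; [7.0493, 6]], rhs = [9.6902, 5.8741]ᵀ  (here Σln r = 7.0493, Σ(ln r)² = 11.1437, Σln q = 5.8741, Σln r·ln q = 9.6902).
Slope k = (n·Σln r·ln q − Σln r·Σln q)/(n·Σ(ln r)² − (Σln r)²) = (6·9.6902 − 7.0493·5.8741)/17.1702 = 0.97455; ln C = (Σln q − k·Σln r)/n = -0.16596.

k = 0.9746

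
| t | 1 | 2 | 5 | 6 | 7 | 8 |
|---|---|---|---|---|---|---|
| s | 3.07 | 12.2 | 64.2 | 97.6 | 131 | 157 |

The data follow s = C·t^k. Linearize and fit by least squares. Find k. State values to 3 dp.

k = 1.900

Taking logs, ln s = k·ln t + ln C, so regress ln s on ln t.
Σln t = 8.1197, Σ(ln t)² = 14.3918, Σln s = 22.2974, Σln t·ln s = 36.6410.
Equations: 14.3918·k + 8.1197·ln C = 36.6410;  8.1197·k + 6·ln C = 22.2974.
Δ = 14.3918·6 − (8.1197)² = 20.4213; k = (36.6410·6 − 8.1197·22.2974)/20.4213 = 1.89987, ln C = (14.3918·22.2974 − 8.1197·36.6410)/20.4213 = 1.14517.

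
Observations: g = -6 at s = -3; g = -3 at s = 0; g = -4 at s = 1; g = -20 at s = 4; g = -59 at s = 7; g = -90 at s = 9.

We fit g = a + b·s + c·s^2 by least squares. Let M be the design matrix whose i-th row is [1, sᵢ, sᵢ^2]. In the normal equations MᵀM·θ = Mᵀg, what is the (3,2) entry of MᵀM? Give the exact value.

Row 3 ↔ basis s^2, column 2 ↔ basis s, so (MᵀM)_{3,2} = Σᵢ (s^2)·(s) = (9)·(-3) + (0)·(0) + (1)·(1) + (16)·(4) + (49)·(7) + (81)·(9) = 1110.

1110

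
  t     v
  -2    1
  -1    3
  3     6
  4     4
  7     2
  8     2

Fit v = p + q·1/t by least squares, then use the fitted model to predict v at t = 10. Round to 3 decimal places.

Compute the Gram sums: Σ1 = 6, Σ1/t = -109/168, Σ1/t·1/t = 41197/28224.
Moment sums: Σv = 18, Σ1/t·v = 1/28.
Determinant 6·(41197/28224) − (-109/168)² = 235301/28224.
p = (18·(41197/28224) − (-109/168)·(1/28))/(235301/28224) = 742200/235301; q = (6·(1/28) − (-109/168)·18)/(235301/28224) = 335664/235301.
At t = 10: v̂ = (742200/235301)·(1) + (335664/235301)·(1/10) = 3878832/1176505.

v̂ = 3.297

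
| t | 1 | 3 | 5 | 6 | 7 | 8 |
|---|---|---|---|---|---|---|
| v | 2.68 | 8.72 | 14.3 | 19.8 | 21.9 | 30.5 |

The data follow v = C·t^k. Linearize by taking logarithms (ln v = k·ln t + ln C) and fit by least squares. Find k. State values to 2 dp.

Taking logs, ln v = k·ln t + ln C, so regress ln v on ln t.
Over the data: Σln t = 8.5252, Σ(ln t)² = 15.1183, Σln v = 15.3016, Σln t·ln v = 25.1233.
Normal system: [[15.1183, 8.5252]; [8.5252, 6]]·[k, ln C]ᵀ = [25.1233, 15.3016]ᵀ.
Δ = 15.1183·6 − (8.5252)² = 18.0313; k = (25.1233·6 − 8.5252·15.3016)/18.0313 = 1.12534, ln C = (15.1183·15.3016 − 8.5252·25.1233)/18.0313 = 0.95132.

k = 1.13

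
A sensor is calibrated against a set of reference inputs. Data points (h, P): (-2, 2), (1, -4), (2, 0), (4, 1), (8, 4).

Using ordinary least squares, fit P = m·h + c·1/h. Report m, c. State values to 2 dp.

m = 0.57, c = -4.49

Normal-equation sums: Σh·h = 89, Σh·1/h = 5, Σ1/h·1/h = 101/64.
Right-hand side: Σh·P = 28, Σ1/h·P = -17/4.
AᵀA·[m, c]ᵀ = AᵀP becomes [[89, 5]; [5, 101/64]]·[m, c]ᵀ = [28, -17/4]ᵀ.
det = 89·(101/64) − 5² = 7389/64.
m = (28·(101/64) − 5·(-17/4))/(7389/64) = 1396/2463; c = (89·(-17/4) − 5·28)/(7389/64) = -11056/2463.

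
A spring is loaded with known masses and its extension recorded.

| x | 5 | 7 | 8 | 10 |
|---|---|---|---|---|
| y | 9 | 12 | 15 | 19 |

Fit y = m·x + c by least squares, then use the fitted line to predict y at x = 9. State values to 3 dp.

ŷ = 16.808

Setting ∂/∂m … = 0 gives: 238·m + 30·c = 439;  30·m + 4·c = 55.
Δ = 238·4 − 30² = 52.
m = (439·4 − 30·55)/52 = 53/26; c = (238·55 − 30·439)/52 = -20/13.
At x = 9: ŷ = (53/26)·(9) + (-20/13)·(1) = 437/26.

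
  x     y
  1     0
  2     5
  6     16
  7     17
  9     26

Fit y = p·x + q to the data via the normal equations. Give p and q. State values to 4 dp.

Entries of AᵀA: Σx·x = 171, Σx = 25, Σ1 = 5.
And Σx·y = 459, Σy = 64.
AᵀA·[p, q]ᵀ = Aᵀy becomes [[171, 25]; [25, 5]]·[p, q]ᵀ = [459, 64]ᵀ.
Δ = 171·5 − 25² = 230.
p = (459·5 − 25·64)/230 = 139/46; q = (171·64 − 25·459)/230 = -531/230.

p = 3.0217, q = -2.3087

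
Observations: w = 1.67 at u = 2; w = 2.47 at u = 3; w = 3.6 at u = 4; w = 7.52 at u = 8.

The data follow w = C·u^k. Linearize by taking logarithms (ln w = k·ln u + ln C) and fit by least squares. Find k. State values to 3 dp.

Taking logs, ln w = k·ln u + ln C, so regress ln w on ln u.
Over the data: Σln u = 5.2575, Σ(ln u)² = 7.9333, Σln w = 4.7155, Σln u·ln w = 7.3200.
Normal system: [[7.9333, 5.2575]; [5.2575, 4]]·[k, ln C]ᵀ = [7.3200, 4.7155]ᵀ.
Slope k = (n·Σln u·ln w − Σln u·Σln w)/(n·Σ(ln u)² − (Σln u)²) = (4·7.3200 − 5.2575·4.7155)/4.0919 = 1.09682; ln C = (Σln w − k·Σln u)/n = -0.26275.

k = 1.097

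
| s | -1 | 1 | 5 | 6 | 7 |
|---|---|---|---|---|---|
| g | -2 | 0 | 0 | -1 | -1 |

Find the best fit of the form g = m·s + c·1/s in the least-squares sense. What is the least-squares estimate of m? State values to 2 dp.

Normal-equation sums: Σs·s = 112, Σs·1/s = 5, Σ1/s·1/s = 92089/44100.
Moment sums: Σs·g = -11, Σ1/s·g = 71/42.
Normal equations: [[112, 5]; [5, 92089/44100]]·[m, c]ᵀ = [-11, 71/42]ᵀ.
Eliminating c: (92089/44100)·(row 1) − 5·(row 2) gives (328981/1575)·m = (92089/44100)·(-11) − 5·(71/42) = -1385729/44100, so m = -1385729/9211468.
Then c = ((71/42) − 5·(-1385729/9211468))/(92089/44100) = 384825/328981.

m = -0.15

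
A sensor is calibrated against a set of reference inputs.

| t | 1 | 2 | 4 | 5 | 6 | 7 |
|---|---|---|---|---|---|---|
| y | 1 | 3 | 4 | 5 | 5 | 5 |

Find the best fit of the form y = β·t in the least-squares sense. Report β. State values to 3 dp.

Forming AᵀA = [[131]] and Aᵀy = [113]ᵀ gives AᵀA·[β]ᵀ = Aᵀy.
Hence β = 113 / 131 ≈ 0.862595.

β = 0.863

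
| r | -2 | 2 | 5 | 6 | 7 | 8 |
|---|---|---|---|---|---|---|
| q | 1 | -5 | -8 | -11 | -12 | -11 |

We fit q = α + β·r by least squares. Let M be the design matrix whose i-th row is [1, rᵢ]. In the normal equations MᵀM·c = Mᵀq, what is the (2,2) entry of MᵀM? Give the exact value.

182

Row 2 ↔ basis r, column 2 ↔ basis r, so (MᵀM)_{2,2} = Σᵢ (r)·(r) = (-2)·(-2) + (2)·(2) + (5)·(5) + (6)·(6) + (7)·(7) + (8)·(8) = 182.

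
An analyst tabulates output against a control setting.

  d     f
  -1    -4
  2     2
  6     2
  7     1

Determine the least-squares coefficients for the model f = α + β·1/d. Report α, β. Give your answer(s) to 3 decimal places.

Forming XᵀX = [[4, -4/21]; [-4/21, 1145/882]] and Xᵀf = [1, 115/21]ᵀ gives XᵀX·[α, β]ᵀ = Xᵀf.
Eliminating β: (1145/882)·(row 1) − (-4/21)·(row 2) gives (758/147)·α = (1145/882)·1 − (-4/21)·(115/21) = 295/126, so α = 2065/4548.
Then β = ((115/21) − (-4/21)·(2065/4548))/(1145/882) = 1624/379.

α = 0.454, β = 4.285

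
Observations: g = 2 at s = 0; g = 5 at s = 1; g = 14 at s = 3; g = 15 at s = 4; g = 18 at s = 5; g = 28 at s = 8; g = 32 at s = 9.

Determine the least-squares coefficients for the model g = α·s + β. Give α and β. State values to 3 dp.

From the data, Σs·s = 196, Σs = 30, Σ1 = 7.
For Aᵀg: Σs·g = 709, Σg = 114.
So AᵀA·[α, β]ᵀ = Aᵀg: [[196, 30]; [30, 7]]·[α, β]ᵀ = [709, 114]ᵀ.
Eliminating β: 7·(row 1) − 30·(row 2) gives 472·α = 7·709 − 30·114 = 1543, so α = 1543/472.
Then β = (114 − 30·(1543/472))/7 = 537/236.

α = 3.269, β = 2.275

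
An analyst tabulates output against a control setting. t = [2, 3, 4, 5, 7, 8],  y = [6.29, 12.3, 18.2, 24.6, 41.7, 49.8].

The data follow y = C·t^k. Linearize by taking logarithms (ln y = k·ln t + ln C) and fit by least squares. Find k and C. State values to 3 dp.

Taking logs, ln y = k·ln t + ln C, so regress ln y on ln t.
AᵀA = [[14.3101, 8.8128]; [8.8128, 6]], rhs = [28.5943, 18.0912]ᵀ  (here Σln t = 8.8128, Σ(ln t)² = 14.3101, Σln y = 18.0912, Σln t·ln y = 28.5943).
Slope k = (n·Σln t·ln y − Σln t·Σln y)/(n·Σ(ln t)² − (Σln t)²) = (6·28.5943 − 8.8128·18.0912)/8.1947 = 1.48029; ln C = (Σln y − k·Σln t)/n = 0.84095, so C = exp(0.84095) = 2.31856.

k = 1.480, C = 2.319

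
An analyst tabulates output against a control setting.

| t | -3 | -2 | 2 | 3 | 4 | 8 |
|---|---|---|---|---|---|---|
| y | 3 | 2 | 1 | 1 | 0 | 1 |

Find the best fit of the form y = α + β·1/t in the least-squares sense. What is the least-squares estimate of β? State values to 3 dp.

β = -1.984

Compute the Gram sums: Σ1 = 6, Σ1/t = 3/8, Σ1/t·1/t = 461/576.
For Mᵀy: Σy = 8, Σ1/t·y = -25/24.
So MᵀM·[α, β]ᵀ = Mᵀy: [[6, 3/8]; [3/8, 461/576]]·[α, β]ᵀ = [8, -25/24]ᵀ.
Eliminating β: (461/576)·(row 1) − (3/8)·(row 2) gives (895/192)·α = (461/576)·8 − (3/8)·(-25/24) = 3913/576, so α = 3913/2685.
Then β = ((-25/24) − (3/8)·(3913/2685))/(461/576) = -1776/895.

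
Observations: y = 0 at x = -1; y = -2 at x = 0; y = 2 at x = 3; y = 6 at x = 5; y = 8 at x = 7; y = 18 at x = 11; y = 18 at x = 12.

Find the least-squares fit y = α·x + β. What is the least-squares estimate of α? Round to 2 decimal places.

α = 1.58

Setting ∂/∂α … = 0 gives: 349·α + 37·β = 506;  37·α + 7·β = 50.
(Σx·x = 349, Σx = 37, Σ1 = 7, Σx·y = 506, Σy = 50.)
Δ = 349·7 − 37² = 1074.
α = (506·7 − 37·50)/1074 = 282/179; β = (349·50 − 37·506)/1074 = -212/179.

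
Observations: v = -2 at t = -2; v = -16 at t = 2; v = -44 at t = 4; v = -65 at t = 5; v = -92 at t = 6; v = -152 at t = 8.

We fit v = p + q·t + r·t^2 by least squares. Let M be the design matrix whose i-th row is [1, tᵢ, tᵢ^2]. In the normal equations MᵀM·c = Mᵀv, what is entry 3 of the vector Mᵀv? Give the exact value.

Entry 3 ↔ basis t^2, so (Mᵀv)_{3} = Σᵢ (t^2)·vᵢ = (4)·(-2) + (4)·(-16) + (16)·(-44) + (25)·(-65) + (36)·(-92) + (64)·(-152) = -15441.

-15441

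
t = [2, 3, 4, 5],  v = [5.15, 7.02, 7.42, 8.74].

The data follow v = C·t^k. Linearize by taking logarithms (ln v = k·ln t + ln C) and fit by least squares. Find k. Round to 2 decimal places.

k = 0.55

Let Y = ln v. Fitting Y = k·ln t + ln C by least squares:
AᵀA = [[6.1995, 4.7875]; [4.7875, 4]], rhs = [9.5445, 7.7598]ᵀ  (here Σln t = 4.7875, Σ(ln t)² = 6.1995, Σln v = 7.7598, Σln t·ln v = 9.5445).
Slope k = (n·Σln t·ln v − Σln t·Σln v)/(n·Σ(ln t)² − (Σln t)²) = (4·9.5445 − 4.7875·7.7598)/1.8779 = 0.54729; ln C = (Σln v − k·Σln t)/n = 1.28492.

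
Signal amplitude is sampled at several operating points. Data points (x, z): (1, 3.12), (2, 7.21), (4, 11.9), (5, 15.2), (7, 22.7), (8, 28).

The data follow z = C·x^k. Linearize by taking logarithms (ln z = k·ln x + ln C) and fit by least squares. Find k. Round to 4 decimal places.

Linearized form: ln z = k·ln x + ln C. From the 6 transformed points,
Σln x = 7.7142, Σ(ln x)² = 13.1032, Σln z = 14.7657, Σln x·ln z = 22.1872.
Equations: 13.1032·k + 7.7142·ln C = 22.1872;  7.7142·k + 6·ln C = 14.7657.
Slope k = (n·Σln x·ln z − Σln x·Σln z)/(n·Σ(ln x)² − (Σln x)²) = (6·22.1872 − 7.7142·14.7657)/19.1098 = 1.00562; ln C = (Σln z − k·Σln x)/n = 1.16802.

k = 1.0056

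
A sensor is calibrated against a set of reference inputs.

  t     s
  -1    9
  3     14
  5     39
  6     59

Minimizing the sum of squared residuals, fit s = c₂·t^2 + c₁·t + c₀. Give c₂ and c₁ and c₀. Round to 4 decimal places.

The normal system AᵀA·[c₂, c₁, c₀]ᵀ = Aᵀs is [[2003, 367, 71]; [367, 71, 13]; [71, 13, 4]]·[c₂, c₁, c₀]ᵀ = [3234, 582, 121]ᵀ.
Inverting the 3×3 Gram matrix, [c₂, c₁, c₀]ᵀ = [245/124, -347/124, 265/62]ᵀ.

c₂ = 1.9758, c₁ = -2.7984, c₀ = 4.2742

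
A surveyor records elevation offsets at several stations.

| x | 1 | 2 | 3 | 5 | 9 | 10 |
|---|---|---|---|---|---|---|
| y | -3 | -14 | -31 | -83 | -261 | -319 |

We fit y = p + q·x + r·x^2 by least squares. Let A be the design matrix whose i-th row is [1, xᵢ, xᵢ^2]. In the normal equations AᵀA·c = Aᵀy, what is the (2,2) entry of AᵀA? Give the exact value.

220

Row 2 ↔ basis x, column 2 ↔ basis x, so (AᵀA)_{2,2} = Σᵢ (x)·(x) = (1)·(1) + (2)·(2) + (3)·(3) + (5)·(5) + (9)·(9) + (10)·(10) = 220.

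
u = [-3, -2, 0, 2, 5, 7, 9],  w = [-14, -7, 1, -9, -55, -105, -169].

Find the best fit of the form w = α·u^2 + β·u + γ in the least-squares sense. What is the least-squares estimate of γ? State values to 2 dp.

γ = 0.22

AᵀA·[α, β, γ]ᵀ = Aᵀw reads: 9700·α + 1170·β + 172·γ = -20399;  1170·α + 172·β + 18·γ = -2493;  172·α + 18·β + 7·γ = -358.
(Σu^2·u^2 = 9700, Σu^2·u = 1170, Σu^2 = 172, Σu·u = 172, Σu = 18, Σ1 = 7, Σu^2·w = -20399, Σu·w = -2493, Σw = -358.)
Solving the 3×3 system (Gaussian elimination) gives α = -1100093/554946, β = -191067/184982, γ = 61639/277473.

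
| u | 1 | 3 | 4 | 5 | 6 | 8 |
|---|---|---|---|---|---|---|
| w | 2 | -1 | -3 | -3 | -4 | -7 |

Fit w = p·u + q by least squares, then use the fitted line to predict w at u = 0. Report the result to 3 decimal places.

With design matrix A, AᵀA = [[151, 27]; [27, 6]] and Aᵀw = [-108, -16]ᵀ.
Eliminating q: 6·(row 1) − 27·(row 2) gives 177·p = 6·(-108) − 27·(-16) = -216, so p = -72/59.
Then q = ((-16) − 27·(-72/59))/6 = 500/177.
At u = 0: ŵ = (-72/59)·(0) + (500/177)·(1) = 500/177.

ŵ = 2.825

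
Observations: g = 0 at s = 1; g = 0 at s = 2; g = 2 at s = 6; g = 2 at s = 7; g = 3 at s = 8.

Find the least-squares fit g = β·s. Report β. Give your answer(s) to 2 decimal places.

β = 0.32

Sums needed: Σs·s = 154.
Moment sums: Σs·g = 50.
So XᵀX·[β]ᵀ = Xᵀg: [[154]]·[β]ᵀ = [50]ᵀ.
Hence β = 50 / 154 ≈ 0.324675.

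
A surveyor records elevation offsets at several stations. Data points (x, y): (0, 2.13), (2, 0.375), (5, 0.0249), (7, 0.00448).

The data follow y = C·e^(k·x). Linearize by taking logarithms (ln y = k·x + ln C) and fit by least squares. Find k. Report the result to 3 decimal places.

Let Y = ln y. Fitting Y = k·x + ln C by least squares:
Σx = 14.0000, Σ(x)² = 78.0000, Σln y = -9.3257, Σx·ln y = -58.2830.
Equations: 78.0000·k + 14.0000·ln C = -58.2830;  14.0000·k + 4·ln C = -9.3257.
Solving (det = 116.0000): k = -0.88424, ln C = 0.76341.

k = -0.884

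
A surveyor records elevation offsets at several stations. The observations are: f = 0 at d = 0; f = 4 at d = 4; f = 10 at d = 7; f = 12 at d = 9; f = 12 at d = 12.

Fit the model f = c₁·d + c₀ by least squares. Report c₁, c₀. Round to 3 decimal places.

Sums needed: Σd·d = 290, Σd = 32, Σ1 = 5.
For Aᵀf: Σd·f = 338, Σf = 38.
det = 290·5 − 32² = 426.
c₁ = (338·5 − 32·38)/426 = 79/71; c₀ = (290·38 − 32·338)/426 = 34/71.

c₁ = 1.113, c₀ = 0.479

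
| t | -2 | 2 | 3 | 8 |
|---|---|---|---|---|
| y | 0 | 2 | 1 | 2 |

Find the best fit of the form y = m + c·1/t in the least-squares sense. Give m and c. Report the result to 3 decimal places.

m = 1.048, c = 1.760

The normal equations are: 4·m + (11/24)·c = 5;  (11/24)·m + (361/576)·c = 19/12.
Determinant 4·(361/576) − (11/24)² = 147/64.
m = (5·(361/576) − (11/24)·(19/12))/(147/64) = 1387/1323; c = (4·(19/12) − (11/24)·5)/(147/64) = 776/441.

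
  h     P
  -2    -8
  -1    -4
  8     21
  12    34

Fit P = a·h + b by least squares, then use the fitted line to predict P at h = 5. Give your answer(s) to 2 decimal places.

P̂ = 12.95

XᵀX·[a, b]ᵀ = XᵀP reads: 213·a + 17·b = 596;  17·a + 4·b = 43.
(Σh·h = 213, Σh = 17, Σ1 = 4, Σh·P = 596, ΣP = 43.)
Δ = 213·4 − 17² = 563.
a = (596·4 − 17·43)/563 = 1653/563; b = (213·43 − 17·596)/563 = -973/563.
At h = 5: P̂ = (1653/563)·(5) + (-973/563)·(1) = 7292/563.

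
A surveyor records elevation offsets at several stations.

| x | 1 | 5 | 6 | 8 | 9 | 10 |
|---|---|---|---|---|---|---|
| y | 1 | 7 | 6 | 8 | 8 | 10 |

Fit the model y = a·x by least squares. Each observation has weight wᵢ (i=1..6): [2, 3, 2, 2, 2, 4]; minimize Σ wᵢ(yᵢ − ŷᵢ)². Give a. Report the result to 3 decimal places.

With design matrix A, AᵀWA = [[839]] and AᵀWy = [851]ᵀ.
Hence a = 851 / 839 ≈ 1.0143.

a = 1.014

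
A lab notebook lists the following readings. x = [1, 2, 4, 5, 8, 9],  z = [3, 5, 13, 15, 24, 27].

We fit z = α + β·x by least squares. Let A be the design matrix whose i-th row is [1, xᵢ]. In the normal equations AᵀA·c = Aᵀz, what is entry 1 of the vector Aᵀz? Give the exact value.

Entry 1 ↔ basis 1, so (Aᵀz)_{1} = Σᵢ zᵢ = (1)·(3) + (1)·(5) + (1)·(13) + (1)·(15) + (1)·(24) + (1)·(27) = 87.

87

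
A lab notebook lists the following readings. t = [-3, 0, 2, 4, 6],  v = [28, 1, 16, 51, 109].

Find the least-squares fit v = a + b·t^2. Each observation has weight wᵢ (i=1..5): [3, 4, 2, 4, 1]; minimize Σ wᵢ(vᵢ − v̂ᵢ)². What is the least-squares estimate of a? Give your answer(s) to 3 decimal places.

Forming AᵀWA = [[14, 135]; [135, 2595]] and AᵀWv = [433, 8072]ᵀ gives AᵀWA·[a, b]ᵀ = AᵀWv.
Eliminating b: 2595·(row 1) − 135·(row 2) gives 18105·a = 2595·433 − 135·8072 = 33915, so a = 133/71.
Then b = (8072 − 135·(133/71))/2595 = 3209/1065.

a = 1.873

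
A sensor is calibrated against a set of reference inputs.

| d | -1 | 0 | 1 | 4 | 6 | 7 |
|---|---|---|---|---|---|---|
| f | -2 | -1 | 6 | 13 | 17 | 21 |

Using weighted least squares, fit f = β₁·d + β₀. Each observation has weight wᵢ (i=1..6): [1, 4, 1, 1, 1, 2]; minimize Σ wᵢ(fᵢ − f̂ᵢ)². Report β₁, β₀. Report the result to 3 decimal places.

Setting ∂/∂β₁ … = 0 gives: 152·β₁ + 24·β₀ = 456;  24·β₁ + 10·β₀ = 72.
(Σwᵢ·d·d = 152, Σwᵢ·d = 24, Σwᵢ·1 = 10, Σwᵢ·d·f = 456, Σwᵢ·f = 72.)
Δ = 152·10 − 24² = 944.
β₁ = (456·10 − 24·72)/944 = 3; β₀ = (152·72 − 24·456)/944 = 0.

β₁ = 3.000, β₀ = 0.000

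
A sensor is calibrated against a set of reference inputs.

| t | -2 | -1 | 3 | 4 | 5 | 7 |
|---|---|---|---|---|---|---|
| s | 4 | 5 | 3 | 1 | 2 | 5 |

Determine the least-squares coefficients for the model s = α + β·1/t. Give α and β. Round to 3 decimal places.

Entries of MᵀM: Σ1 = 6, Σ1/t = -241/420, Σ1/t·1/t = 261781/176400.
For Mᵀs: Σs = 20, Σ1/t·s = -649/140.
So MᵀM·[α, β]ᵀ = Mᵀs: [[6, -241/420]; [-241/420, 261781/176400]]·[α, β]ᵀ = [20, -649/140]ᵀ.
Δ = 6·(261781/176400) − (-241/420)² = 302521/35280.
α = (20·(261781/176400) − (-241/420)·(-649/140))/(302521/35280) = 4766393/1512605; β = (6·(-649/140) − (-241/420)·20)/(302521/35280) = -576408/302521.

α = 3.151, β = -1.905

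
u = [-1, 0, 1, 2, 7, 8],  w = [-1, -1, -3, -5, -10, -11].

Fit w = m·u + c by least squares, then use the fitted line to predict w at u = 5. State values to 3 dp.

ŵ = -7.680

The normal equations are: 119·m + 17·c = -170;  17·m + 6·c = -31.
Determinant 119·6 − 17² = 425.
m = ((-170)·6 − 17·(-31))/425 = -29/25; c = (119·(-31) − 17·(-170))/425 = -47/25.
At u = 5: ŵ = (-29/25)·(5) + (-47/25)·(1) = -192/25.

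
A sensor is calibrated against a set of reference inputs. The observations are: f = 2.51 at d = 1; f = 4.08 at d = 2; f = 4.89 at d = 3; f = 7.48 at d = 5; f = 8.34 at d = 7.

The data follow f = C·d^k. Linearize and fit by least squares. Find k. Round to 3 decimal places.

Taking logs, ln f = k·ln d + ln C, so regress ln f on ln d.
XᵀX = [[8.0643, 5.3471]; [5.3471, 5]], rhs = [10.0843, 8.0469]ᵀ  (here Σln d = 5.3471, Σ(ln d)² = 8.0643, Σln f = 8.0469, Σln d·ln f = 10.0843).
Solving (det = 11.7297): k = 0.63037, ln C = 0.93524.

k = 0.630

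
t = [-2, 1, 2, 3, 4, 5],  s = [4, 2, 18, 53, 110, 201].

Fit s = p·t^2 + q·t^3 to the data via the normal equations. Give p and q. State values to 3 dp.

Setting ∂/∂p … = 0 gives: 995·p + 4393·q = 7352;  4393·p + 20579·q = 33710.
Eliminating q: 20579·(row 1) − 4393·(row 2) gives 1177656·p = 20579·7352 − 4393·33710 = 3208778, so p = 1604389/588828.
Then q = (33710 − 4393·(1604389/588828))/20579 = 622057/588828.

p = 2.725, q = 1.056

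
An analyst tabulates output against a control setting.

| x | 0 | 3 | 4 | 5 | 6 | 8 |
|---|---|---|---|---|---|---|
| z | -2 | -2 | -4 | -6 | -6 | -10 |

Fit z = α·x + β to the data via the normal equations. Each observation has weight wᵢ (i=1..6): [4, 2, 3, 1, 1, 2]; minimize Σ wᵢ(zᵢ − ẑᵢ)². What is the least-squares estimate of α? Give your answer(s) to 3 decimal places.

α = -0.929

The normal system MᵀWM·[α, β]ᵀ = MᵀWz is [[255, 45]; [45, 13]]·[α, β]ᵀ = [-286, -56]ᵀ.
Δ = 255·13 − 45² = 1290.
α = ((-286)·13 − 45·(-56))/1290 = -599/645; β = (255·(-56) − 45·(-286))/1290 = -47/43.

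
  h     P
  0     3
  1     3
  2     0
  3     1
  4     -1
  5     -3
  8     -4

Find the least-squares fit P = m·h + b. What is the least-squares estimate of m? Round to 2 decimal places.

m = -0.96

Sums needed: Σh·h = 119, Σh = 23, Σ1 = 7.
Right-hand side: Σh·P = -45, ΣP = -1.
Normal equations: [[119, 23]; [23, 7]]·[m, b]ᵀ = [-45, -1]ᵀ.
Determinant 119·7 − 23² = 304.
m = ((-45)·7 − 23·(-1))/304 = -73/76; b = (119·(-1) − 23·(-45))/304 = 229/76.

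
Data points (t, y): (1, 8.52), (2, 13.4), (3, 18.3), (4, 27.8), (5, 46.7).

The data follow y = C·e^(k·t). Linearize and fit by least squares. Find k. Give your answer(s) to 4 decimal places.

Linearized form: ln y = k·t + ln C. From the 5 transformed points,
Σt = 15.0000, Σ(t)² = 55.0000, Σln y = 14.8134, Σt·ln y = 48.5725.
Normal system: [[55.0000, 15.0000]; [15.0000, 5]]·[k, ln C]ᵀ = [48.5725, 14.8134]ᵀ.
Solving (det = 50.0000): k = 0.41324, ln C = 1.72294.

k = 0.4132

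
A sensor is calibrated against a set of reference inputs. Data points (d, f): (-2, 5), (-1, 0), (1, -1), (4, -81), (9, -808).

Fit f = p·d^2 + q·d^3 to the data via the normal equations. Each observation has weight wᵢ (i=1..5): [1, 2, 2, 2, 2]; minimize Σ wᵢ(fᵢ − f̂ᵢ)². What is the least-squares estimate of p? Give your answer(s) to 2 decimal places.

Setting ∂/∂p … = 0 gives: 13654·p + 120114·q = -133470;  120114·p + 1071142·q = -1188474.
(Σwᵢ·d^2·d^2 = 13654, Σwᵢ·d^2·d^3 = 120114, Σwᵢ·d^3·d^3 = 1071142, Σwᵢ·d^2·f = -133470, Σwᵢ·d^3·f = -1188474.)
det = 13654·1071142 − 120114² = 197999872.
p = ((-133470)·1071142 − 120114·(-1188474))/197999872 = -6654897/6187496; q = (13654·(-1188474) − 120114·(-133470))/197999872 = -6119013/6187496.

p = -1.08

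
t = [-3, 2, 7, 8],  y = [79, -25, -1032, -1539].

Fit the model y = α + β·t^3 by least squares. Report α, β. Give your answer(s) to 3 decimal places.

α = -1.602, β = -3.003

From the data, Σ1 = 4, Σt^3 = 836, Σt^3·t^3 = 380586.
And Σy = -2517, Σt^3·y = -1144277.
Determinant 4·380586 − 836² = 823448.
α = ((-2517)·380586 − 836·(-1144277))/823448 = -659695/411724; β = (4·(-1144277) − 836·(-2517))/823448 = -309112/102931.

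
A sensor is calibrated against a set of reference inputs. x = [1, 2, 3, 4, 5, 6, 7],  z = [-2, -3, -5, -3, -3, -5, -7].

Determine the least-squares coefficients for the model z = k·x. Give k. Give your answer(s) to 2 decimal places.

Setting ∂/∂k … = 0 gives: 140·k = -129.
Hence k = -129 / 140 ≈ -0.921429.

k = -0.92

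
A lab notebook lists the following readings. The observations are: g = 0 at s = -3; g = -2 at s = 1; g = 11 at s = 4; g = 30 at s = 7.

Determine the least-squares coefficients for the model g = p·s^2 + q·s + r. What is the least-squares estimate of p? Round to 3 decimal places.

p = 0.541

Sums needed: Σs^2·s^2 = 2739, Σs^2·s = 381, Σs^2 = 75, Σs·s = 75, Σs = 9, Σ1 = 4.
Right-hand side: Σs^2·g = 1644, Σs·g = 252, Σg = 39.
Normal equations: [[2739, 381, 75]; [381, 75, 9]; [75, 9, 4]]·[p, q, r]ᵀ = [1644, 252, 39]ᵀ.
Inverting the 3×3 Gram matrix, [p, q, r]ᵀ = [1679/3102, 2797/3102, -1255/517]ᵀ.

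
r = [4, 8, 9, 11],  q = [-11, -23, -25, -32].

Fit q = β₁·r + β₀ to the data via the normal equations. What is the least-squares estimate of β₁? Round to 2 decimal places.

Forming XᵀX = [[282, 32]; [32, 4]] and Xᵀq = [-805, -91]ᵀ gives XᵀX·[β₁, β₀]ᵀ = Xᵀq.
Δ = 282·4 − 32² = 104.
β₁ = ((-805)·4 − 32·(-91))/104 = -77/26; β₀ = (282·(-91) − 32·(-805))/104 = 49/52.

β₁ = -2.96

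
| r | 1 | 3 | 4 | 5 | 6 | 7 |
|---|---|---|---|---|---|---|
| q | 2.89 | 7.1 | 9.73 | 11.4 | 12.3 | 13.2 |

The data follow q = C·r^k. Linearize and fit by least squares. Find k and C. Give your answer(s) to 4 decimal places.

Linearized form: ln q = k·ln r + ln C. From the 6 transformed points,
XᵀX = [[12.7160, 7.8320]; [7.8320, 6]], rhs = [18.7417, 12.8200]ᵀ  (here Σln r = 7.8320, Σ(ln r)² = 12.7160, Σln q = 12.8200, Σln r·ln q = 18.7417).
Slope k = (n·Σln r·ln q − Σln r·Σln q)/(n·Σ(ln r)² − (Σln r)²) = (6·18.7417 − 7.8320·12.8200)/14.9557 = 0.80531; ln C = (Σln q − k·Σln r)/n = 1.08547, so C = exp(1.08547) = 2.96082.

k = 0.8053, C = 2.9608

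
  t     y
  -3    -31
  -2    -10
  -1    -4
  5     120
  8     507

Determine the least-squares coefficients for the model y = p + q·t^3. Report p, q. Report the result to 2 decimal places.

p = -3.35, q = 1.00

From the data, Σ1 = 5, Σt^3 = 601, Σt^3·t^3 = 278563.
Right-hand side: Σy = 582, Σt^3·y = 275505.
Eliminating q: 278563·(row 1) − 601·(row 2) gives 1031614·p = 278563·582 − 601·275505 = -3454839, so p = -3454839/1031614.
Then q = (275505 − 601·(-3454839/1031614))/278563 = 1027743/1031614.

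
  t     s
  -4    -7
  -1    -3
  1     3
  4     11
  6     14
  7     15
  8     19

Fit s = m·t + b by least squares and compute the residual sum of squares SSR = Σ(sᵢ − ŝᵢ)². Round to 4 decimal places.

Sums needed: Σt·t = 183, Σt = 21, Σ1 = 7.
Moment sums: Σt·s = 419, Σs = 52.
Normal equations: [[183, 21]; [21, 7]]·[m, b]ᵀ = [419, 52]ᵀ.
Eliminating b: 7·(row 1) − 21·(row 2) gives 840·m = 7·419 − 21·52 = 1841, so m = 263/120.
Then b = (52 − 21·(263/120))/7 = 239/280.
Residuals: 767/840, -349/210, -19/420, 1159/840, -1/280, -251/210, 103/168; SSR = 6137/840.

SSR = 7.3060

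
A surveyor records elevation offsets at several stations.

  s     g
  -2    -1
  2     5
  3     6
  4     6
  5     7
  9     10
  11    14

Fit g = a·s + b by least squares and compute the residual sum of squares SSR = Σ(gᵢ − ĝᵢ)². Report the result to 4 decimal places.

SSR = 4.6847

From the data, Σs·s = 260, Σs = 32, Σ1 = 7.
Moment sums: Σs·g = 333, Σg = 47.
Normal equations: [[260, 32]; [32, 7]]·[a, b]ᵀ = [333, 47]ᵀ.
Determinant 260·7 − 32² = 796.
a = (333·7 − 32·47)/796 = 827/796; b = (260·47 − 32·333)/796 = 391/199.
Residuals: -353/398, 381/398, 731/796, -24/199, -127/796, -1047/796, 483/796; SSR = 3729/796.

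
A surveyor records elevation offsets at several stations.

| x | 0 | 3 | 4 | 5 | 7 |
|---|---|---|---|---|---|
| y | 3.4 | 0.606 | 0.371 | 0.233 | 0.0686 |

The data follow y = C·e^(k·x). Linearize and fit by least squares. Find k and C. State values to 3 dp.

With ln yᵢ as the transformed response and xᵢ as the regressor:
AᵀA = [[99.0000, 19.0000]; [19.0000, 5]], rhs = [-31.5087, -4.4048]ᵀ  (here Σx = 19.0000, Σ(x)² = 99.0000, Σln y = -4.4048, Σx·ln y = -31.5087).
Δ = 99.0000·5 − (19.0000)² = 134.0000; k = (-31.5087·5 − 19.0000·-4.4048)/134.0000 = -0.55113, ln C = (99.0000·-4.4048 − 19.0000·-31.5087)/134.0000 = 1.21333, so C = exp(1.21333) = 3.36467.

k = -0.551, C = 3.365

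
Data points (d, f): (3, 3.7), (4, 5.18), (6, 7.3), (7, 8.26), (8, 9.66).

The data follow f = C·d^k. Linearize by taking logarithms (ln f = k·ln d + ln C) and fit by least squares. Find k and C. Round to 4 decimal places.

k = 0.9449, C = 1.3434

Linearized form: ln f = k·ln d + ln C. From the 5 transformed points,
Σln d = 8.3020, Σ(ln d)² = 14.4498, Σln f = 9.3204, Σln d·ln f = 16.1041.
Normal system: [[14.4498, 8.3020]; [8.3020, 5]]·[k, ln C]ᵀ = [16.1041, 9.3204]ᵀ.
Δ = 14.4498·5 − (8.3020)² = 3.3255; k = (16.1041·5 − 8.3020·9.3204)/3.3255 = 0.94489, ln C = (14.4498·9.3204 − 8.3020·16.1041)/3.3255 = 0.29518, so C = exp(0.29518) = 1.34337.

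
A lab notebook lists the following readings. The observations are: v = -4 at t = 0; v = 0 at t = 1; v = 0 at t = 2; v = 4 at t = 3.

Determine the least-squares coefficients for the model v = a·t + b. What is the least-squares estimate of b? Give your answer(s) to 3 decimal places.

From the data, Σt·t = 14, Σt = 6, Σ1 = 4.
Moment sums: Σt·v = 12, Σv = 0.
XᵀX·[a, b]ᵀ = Xᵀv becomes [[14, 6]; [6, 4]]·[a, b]ᵀ = [12, 0]ᵀ.
Determinant 14·4 − 6² = 20.
a = (12·4 − 6·0)/20 = 12/5; b = (14·0 − 6·12)/20 = -18/5.

b = -3.600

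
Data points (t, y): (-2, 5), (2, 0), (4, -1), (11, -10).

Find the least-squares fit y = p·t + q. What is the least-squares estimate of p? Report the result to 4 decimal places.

p = -1.1437

Compute the Gram sums: Σt·t = 145, Σt = 15, Σ1 = 4.
Right-hand side: Σt·y = -124, Σy = -6.
So AᵀA·[p, q]ᵀ = Aᵀy: [[145, 15]; [15, 4]]·[p, q]ᵀ = [-124, -6]ᵀ.
det = 145·4 − 15² = 355.
p = ((-124)·4 − 15·(-6))/355 = -406/355; q = (145·(-6) − 15·(-124))/355 = 198/71.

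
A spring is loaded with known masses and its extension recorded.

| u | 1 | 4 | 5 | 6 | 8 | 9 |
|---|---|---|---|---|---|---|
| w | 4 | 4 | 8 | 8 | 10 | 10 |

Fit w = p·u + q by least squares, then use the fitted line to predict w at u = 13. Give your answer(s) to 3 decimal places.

XᵀX·[p, q]ᵀ = Xᵀw reads: 223·p + 33·q = 278;  33·p + 6·q = 44.
Eliminating q: 6·(row 1) − 33·(row 2) gives 249·p = 6·278 − 33·44 = 216, so p = 72/83.
Then q = (44 − 33·(72/83))/6 = 638/249.
At u = 13: ŵ = (72/83)·(13) + (638/249)·(1) = 3446/249.

ŵ = 13.839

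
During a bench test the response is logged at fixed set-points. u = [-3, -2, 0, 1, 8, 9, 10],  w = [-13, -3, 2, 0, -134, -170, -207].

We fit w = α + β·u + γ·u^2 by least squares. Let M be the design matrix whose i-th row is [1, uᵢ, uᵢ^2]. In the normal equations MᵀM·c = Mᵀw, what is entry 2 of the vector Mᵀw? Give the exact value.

-4627

Entry 2 ↔ basis u, so (Mᵀw)_{2} = Σᵢ (u)·wᵢ = (-3)·(-13) + (-2)·(-3) + (0)·(2) + (1)·(0) + (8)·(-134) + (9)·(-170) + (10)·(-207) = -4627.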